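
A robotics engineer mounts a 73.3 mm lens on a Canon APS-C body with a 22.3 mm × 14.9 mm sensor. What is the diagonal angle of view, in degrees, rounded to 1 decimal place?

20.7°

Sensor diagonal = √(22.3² + 14.9²) = √719.3000 ≈ 26.8198 mm.
Angle of view α = 2·arctan(d/2f) with d = 26.8198 mm and f = 73.3 mm.
d/2f = 0.18295; arctan(0.18295) ≈ 10.3673°, so α ≈ 20.7347°.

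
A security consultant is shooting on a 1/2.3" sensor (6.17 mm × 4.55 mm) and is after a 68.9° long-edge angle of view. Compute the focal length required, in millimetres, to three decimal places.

From α = 2·arctan(w/2f) we get f = w / (2·tan(α/2)).
With w = 6.17 mm and α/2 = 34.45°, tan(α/2) ≈ 0.68600, so f ≈ 6.17 / 1.37199 ≈ 4.4971 mm.

4.497 mm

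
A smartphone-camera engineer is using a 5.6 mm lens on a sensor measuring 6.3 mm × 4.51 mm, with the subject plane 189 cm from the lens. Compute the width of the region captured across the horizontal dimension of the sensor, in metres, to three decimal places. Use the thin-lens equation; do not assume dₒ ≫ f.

dₒ: 189 cm = 1890 mm.
Similar triangles through the lens centre give W/dₒ = w/dᵢ; with 1/f = 1/dₒ + 1/dᵢ this gives W = w·(dₒ − f)/f.
W = 6.3 mm × (1890 − 5.6) / 5.6 = 6.3 × 336.5000 ≈ 2119.950 mm = 2.11995 m.

2.120 m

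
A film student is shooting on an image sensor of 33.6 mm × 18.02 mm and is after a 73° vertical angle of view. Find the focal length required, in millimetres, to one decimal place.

From α = 2·arctan(h/2f) we get f = h / (2·tan(α/2)).
With h = 18.02 mm and α/2 = 36.5°, tan(α/2) ≈ 0.73996, so f ≈ 18.02 / 1.47992 ≈ 12.1763 mm.

12.2 mm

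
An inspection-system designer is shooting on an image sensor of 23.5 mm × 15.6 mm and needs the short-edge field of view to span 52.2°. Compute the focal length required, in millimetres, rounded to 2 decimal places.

From α = 2·arctan(h/2f) we get f = h / (2·tan(α/2)).
With h = 15.6 mm and α/2 = 26.1°, tan(α/2) ≈ 0.48989, so f ≈ 15.6 / 0.97979 ≈ 15.9218 mm.

15.92 mm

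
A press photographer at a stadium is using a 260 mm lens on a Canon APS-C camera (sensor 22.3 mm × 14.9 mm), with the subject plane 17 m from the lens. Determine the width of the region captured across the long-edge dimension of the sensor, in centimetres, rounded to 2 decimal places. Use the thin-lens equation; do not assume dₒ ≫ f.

dₒ: 17 m = 17000 mm.
Similar triangles through the lens centre give W/dₒ = w/dᵢ; with 1/f = 1/dₒ + 1/dᵢ this gives W = w·(dₒ − f)/f.
W = 22.3 mm × (17000 − 260) / 260 = 22.3 × 64.3846 ≈ 1435.777 mm = 143.578 cm.

143.58 cm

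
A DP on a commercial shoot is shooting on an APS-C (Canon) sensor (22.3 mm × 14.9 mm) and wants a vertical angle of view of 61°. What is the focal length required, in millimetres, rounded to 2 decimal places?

12.65 mm

From α = 2·arctan(h/2f) we get f = h / (2·tan(α/2)).
With h = 14.9 mm and α/2 = 30.5°, tan(α/2) ≈ 0.58905, so f ≈ 14.9 / 1.17809 ≈ 12.6476 mm.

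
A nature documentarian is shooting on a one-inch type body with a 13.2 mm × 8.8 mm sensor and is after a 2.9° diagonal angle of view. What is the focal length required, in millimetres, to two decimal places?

313.37 mm

Sensor diagonal = √(13.2² + 8.8²) = √251.6800 ≈ 15.8644 mm.
From α = 2·arctan(d/2f) we get f = d / (2·tan(α/2)).
With d = 15.8644 mm and α/2 = 1.45°, tan(α/2) ≈ 0.02531, so f ≈ 15.8644 / 0.05063 ≈ 313.3692 mm.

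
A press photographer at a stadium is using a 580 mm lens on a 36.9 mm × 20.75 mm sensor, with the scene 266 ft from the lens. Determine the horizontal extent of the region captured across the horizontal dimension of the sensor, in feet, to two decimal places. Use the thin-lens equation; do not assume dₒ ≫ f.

16.80 ft

dₒ: 266 ft × 304.8 mm/ft = 81076.80 mm.
Similar triangles through the lens centre give W/dₒ = w/dᵢ; with 1/f = 1/dₒ + 1/dᵢ this gives W = w·(dₒ − f)/f.
W = 36.9 mm × (81076.8 − 580) / 580 = 36.9 × 138.7876 ≈ 5121.262 mm = 5121.262/304.8 ft = 16.802 ft.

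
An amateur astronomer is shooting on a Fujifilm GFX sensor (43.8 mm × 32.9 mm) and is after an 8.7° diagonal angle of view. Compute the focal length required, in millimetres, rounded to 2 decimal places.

Sensor diagonal = √(43.8² + 32.9²) = √3000.8500 ≈ 54.7800 mm.
From α = 2·arctan(d/2f) we get f = d / (2·tan(α/2)).
With d = 54.7800 mm and α/2 = 4.35°, tan(α/2) ≈ 0.07607, so f ≈ 54.7800 / 0.15214 ≈ 360.0725 mm.

360.07 mm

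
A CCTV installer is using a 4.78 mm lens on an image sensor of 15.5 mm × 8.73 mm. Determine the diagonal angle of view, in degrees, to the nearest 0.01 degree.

Sensor diagonal = √(15.5² + 8.73²) = √316.4629 ≈ 17.7894 mm.
Angle of view α = 2·arctan(d/2f) with d = 17.7894 mm and f = 4.78 mm.
d/2f = 1.86082; arctan(1.86082) ≈ 61.7465°, so α ≈ 123.4930°.

123.49°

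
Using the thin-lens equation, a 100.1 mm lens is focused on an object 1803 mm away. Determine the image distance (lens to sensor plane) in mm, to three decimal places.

1/dᵢ = 1/f − 1/dₒ = 1/100.1 − 1/1803 = 0.0094354 mm⁻¹.
dᵢ = 1/0.0094354 ≈ 105.9841 mm.

105.984 mm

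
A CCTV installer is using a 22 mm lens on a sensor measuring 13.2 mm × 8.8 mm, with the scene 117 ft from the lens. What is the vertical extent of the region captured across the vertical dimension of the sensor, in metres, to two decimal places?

14.26 m

dₒ: 117 ft × 304.8 mm/ft = 35661.60 mm.
Similar triangles through the lens centre give W/dₒ = h/dᵢ; with 1/f = 1/dₒ + 1/dᵢ this gives W = h·(dₒ − f)/f.
W = 8.8 mm × (35661.6 − 22) / 22 = 8.8 × 1619.9818 ≈ 14255.840 mm = 14.2558 m.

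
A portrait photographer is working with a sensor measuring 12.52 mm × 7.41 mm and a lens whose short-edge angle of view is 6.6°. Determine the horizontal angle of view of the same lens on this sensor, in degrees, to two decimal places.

11.13°

From the short-edge AOV: f = 7.41 / (2·tan(3.3°)) = 7.41 / 0.11532 ≈ 64.2564 mm.
Horizontal AOV = 2·arctan(12.52 / (2 × 64.2564)) = 2·arctan(0.09742) ≈ 11.1286°.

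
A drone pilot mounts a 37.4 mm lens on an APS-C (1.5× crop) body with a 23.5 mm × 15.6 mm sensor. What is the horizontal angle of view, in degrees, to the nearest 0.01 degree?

Angle of view α = 2·arctan(w/2f) with w = 23.5 mm and f = 37.4 mm.
w/2f = 0.31417; arctan(0.31417) ≈ 17.4412°, so α ≈ 34.8824°.

34.88°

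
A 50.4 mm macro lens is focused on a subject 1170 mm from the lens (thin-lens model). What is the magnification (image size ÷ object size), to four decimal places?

Thin lens: 1/f = 1/dₒ + 1/dᵢ → 1/dᵢ = 1/50.4 − 1/1170 = 0.0189866 mm⁻¹, so dᵢ ≈ 52.6688 mm.
Magnification m = dᵢ/dₒ = 52.6688/1170 ≈ 0.04502.

0.0450×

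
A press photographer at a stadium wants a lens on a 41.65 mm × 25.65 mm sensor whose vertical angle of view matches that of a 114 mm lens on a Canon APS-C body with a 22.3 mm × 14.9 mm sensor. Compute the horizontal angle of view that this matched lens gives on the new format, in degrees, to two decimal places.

12.11°

Equal vertical AOV ⇒ f₂ = f₁ · 25.65/14.9 = 114 × 1.72148 ≈ 196.2483 mm.
Horizontal AOV on the new format = 2·arctan(41.65 / (2 × 196.2483)) = 2·arctan(0.10612) ≈ 12.1146°.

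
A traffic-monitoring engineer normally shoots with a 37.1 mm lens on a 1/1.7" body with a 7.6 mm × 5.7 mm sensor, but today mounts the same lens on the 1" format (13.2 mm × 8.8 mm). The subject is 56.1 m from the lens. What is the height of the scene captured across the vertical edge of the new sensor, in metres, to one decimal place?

13.3 m

The focal length stays 37.1 mm; the relevant sensor dimension is now h = 8.8 mm. Object distance dₒ = 56.1 m = 56100 mm.
Thin-lens field height W = h·(dₒ − f)/f = 8.8 × (56100 − 37.1)/37.1 ≈ 13297.939 mm = 13.2979 m.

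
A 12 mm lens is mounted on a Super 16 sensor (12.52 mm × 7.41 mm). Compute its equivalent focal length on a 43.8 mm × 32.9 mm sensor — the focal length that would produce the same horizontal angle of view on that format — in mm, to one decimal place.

Equal angle of view means equal width/f ratio, so f₂ = f₁ · (width₂/width₁) = 12 × 43.8/12.52.
f₂ = 12 × 3.49840 ≈ 41.981 mm.

42.0 mm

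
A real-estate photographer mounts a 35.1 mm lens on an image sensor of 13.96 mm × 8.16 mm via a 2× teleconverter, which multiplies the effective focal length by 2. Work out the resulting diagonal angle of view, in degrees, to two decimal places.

Effective focal length f = 35.1 × 2 = 70.2 mm.
Sensor diagonal = √(13.96² + 8.16²) = √261.4672 ≈ 16.1699 mm.
α = 2·arctan(16.170 / (2 × 70.2)) = 2·arctan(0.11517) ≈ 13.1397°.

13.14°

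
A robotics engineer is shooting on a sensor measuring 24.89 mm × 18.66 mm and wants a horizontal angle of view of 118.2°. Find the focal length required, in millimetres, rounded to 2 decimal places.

7.45 mm

From α = 2·arctan(w/2f) we get f = w / (2·tan(α/2)).
With w = 24.89 mm and α/2 = 59.1°, tan(α/2) ≈ 1.67088, so f ≈ 24.89 / 3.34176 ≈ 7.4482 mm.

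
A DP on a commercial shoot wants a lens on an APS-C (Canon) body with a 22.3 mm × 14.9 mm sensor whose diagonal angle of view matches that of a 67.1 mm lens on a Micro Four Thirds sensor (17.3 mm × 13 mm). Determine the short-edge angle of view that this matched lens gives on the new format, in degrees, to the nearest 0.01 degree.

Sensor diagonal = √(17.3² + 13²) = √468.2900 ≈ 21.6400 mm.
Sensor diagonal = √(22.3² + 14.9²) = √719.3000 ≈ 26.8198 mm.
Equal diagonal AOV ⇒ f₂ = f₁ · 26.8198/21.6400 = 67.1 × 1.23936 ≈ 83.1611 mm.
Short-edge AOV on the new format = 2·arctan(14.9 / (2 × 83.1611)) = 2·arctan(0.08959) ≈ 10.2384°.

10.24°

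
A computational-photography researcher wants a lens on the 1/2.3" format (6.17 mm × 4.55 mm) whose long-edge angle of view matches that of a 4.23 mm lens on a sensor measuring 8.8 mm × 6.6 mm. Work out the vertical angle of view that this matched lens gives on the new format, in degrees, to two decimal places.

74.98°

Equal long-edge AOV ⇒ f₂ = f₁ · 6.17/8.8 = 4.23 × 0.70114 ≈ 2.9658 mm.
Vertical AOV on the new format = 2·arctan(4.55 / (2 × 2.9658)) = 2·arctan(0.76708) ≈ 74.9819°.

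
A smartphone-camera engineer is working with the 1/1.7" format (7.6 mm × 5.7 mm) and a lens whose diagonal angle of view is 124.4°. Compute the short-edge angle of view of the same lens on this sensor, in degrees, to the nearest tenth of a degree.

Sensor diagonal = √(7.6² + 5.7²) = √90.2500 ≈ 9.5000 mm.
From the diagonal AOV: f = 9.5000 / (2·tan(62.2°)) = 9.5000 / 3.79334 ≈ 2.5044 mm.
Short-edge AOV = 2·arctan(5.7 / (2 × 2.5044)) = 2·arctan(1.13800) ≈ 97.3863°.

97.4°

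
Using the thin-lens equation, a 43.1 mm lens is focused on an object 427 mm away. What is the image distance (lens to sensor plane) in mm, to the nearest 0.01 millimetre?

47.94 mm

1/dᵢ = 1/f − 1/dₒ = 1/43.1 − 1/427 = 0.0208599 mm⁻¹.
dᵢ = 1/0.0208599 ≈ 47.9388 mm.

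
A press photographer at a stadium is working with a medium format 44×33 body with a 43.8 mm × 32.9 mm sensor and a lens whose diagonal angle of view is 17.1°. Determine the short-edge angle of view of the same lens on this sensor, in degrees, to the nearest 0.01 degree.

Sensor diagonal = √(43.8² + 32.9²) = √3000.8500 ≈ 54.7800 mm.
From the diagonal AOV: f = 54.7800 / (2·tan(8.55°)) = 54.7800 / 0.30069 ≈ 182.1831 mm.
Short-edge AOV = 2·arctan(32.9 / (2 × 182.1831)) = 2·arctan(0.09029) ≈ 10.3189°.

10.32°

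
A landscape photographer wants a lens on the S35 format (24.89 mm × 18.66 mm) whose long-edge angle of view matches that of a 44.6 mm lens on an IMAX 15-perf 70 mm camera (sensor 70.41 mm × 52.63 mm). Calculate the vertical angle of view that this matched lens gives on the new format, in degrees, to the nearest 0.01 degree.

Equal long-edge AOV ⇒ f₂ = f₁ · 24.89/70.41 = 44.6 × 0.35350 ≈ 15.7661 mm.
Vertical AOV on the new format = 2·arctan(18.66 / (2 × 15.7661)) = 2·arctan(0.59177) ≈ 61.2319°.

61.23°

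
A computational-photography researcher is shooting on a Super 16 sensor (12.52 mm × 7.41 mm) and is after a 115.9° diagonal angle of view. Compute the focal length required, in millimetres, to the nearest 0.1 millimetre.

Sensor diagonal = √(12.52² + 7.41²) = √211.6585 ≈ 14.5485 mm.
From α = 2·arctan(d/2f) we get f = d / (2·tan(α/2)).
With d = 14.5485 mm and α/2 = 57.95°, tan(α/2) ≈ 1.59723, so f ≈ 14.5485 / 3.19446 ≈ 4.5543 mm.

4.6 mm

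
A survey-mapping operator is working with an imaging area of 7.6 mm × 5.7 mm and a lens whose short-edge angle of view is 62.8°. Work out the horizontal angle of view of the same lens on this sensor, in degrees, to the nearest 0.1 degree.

78.3°

From the short-edge AOV: f = 5.7 / (2·tan(31.4°)) = 5.7 / 1.22081 ≈ 4.6690 mm.
Horizontal AOV = 2·arctan(7.6 / (2 × 4.6690)) = 2·arctan(0.81387) ≈ 78.2822°.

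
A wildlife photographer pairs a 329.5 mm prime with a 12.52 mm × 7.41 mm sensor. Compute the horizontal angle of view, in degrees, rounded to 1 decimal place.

Angle of view α = 2·arctan(w/2f) with w = 12.52 mm and f = 329.5 mm.
w/2f = 0.01900; arctan(0.01900) ≈ 1.0884°, so α ≈ 2.1768°.

2.2°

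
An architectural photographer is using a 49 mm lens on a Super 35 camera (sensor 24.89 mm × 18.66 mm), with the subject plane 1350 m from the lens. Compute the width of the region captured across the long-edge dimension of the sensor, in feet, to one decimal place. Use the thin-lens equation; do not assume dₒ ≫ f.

2249.7 ft

dₒ: 1350 m = 1.35e+06 mm.
Similar triangles through the lens centre give W/dₒ = w/dᵢ; with 1/f = 1/dₒ + 1/dᵢ this gives W = w·(dₒ − f)/f.
W = 24.89 mm × (1.35e+06 − 49) / 49 = 24.89 × 27550.0204 ≈ 685720.008 mm = 685720.008/304.8 ft = 2249.74 ft.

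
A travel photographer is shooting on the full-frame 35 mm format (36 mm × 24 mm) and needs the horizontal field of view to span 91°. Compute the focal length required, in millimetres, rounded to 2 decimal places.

17.69 mm

From α = 2·arctan(w/2f) we get f = w / (2·tan(α/2)).
With w = 36 mm and α/2 = 45.5°, tan(α/2) ≈ 1.01761, so f ≈ 36 / 2.03521 ≈ 17.6886 mm.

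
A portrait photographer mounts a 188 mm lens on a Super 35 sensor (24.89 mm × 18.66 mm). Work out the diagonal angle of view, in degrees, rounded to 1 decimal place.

9.5°

Sensor diagonal = √(24.89² + 18.66²) = √967.7077 ≈ 31.1080 mm.
Angle of view α = 2·arctan(d/2f) with d = 31.1080 mm and f = 188 mm.
d/2f = 0.08273; arctan(0.08273) ≈ 4.7295°, so α ≈ 9.4591°.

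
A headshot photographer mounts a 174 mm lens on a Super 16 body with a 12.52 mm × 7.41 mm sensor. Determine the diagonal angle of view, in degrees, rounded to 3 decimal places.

Sensor diagonal = √(12.52² + 7.41²) = √211.6585 ≈ 14.5485 mm.
Angle of view α = 2·arctan(d/2f) with d = 14.5485 mm and f = 174 mm.
d/2f = 0.04181; arctan(0.04181) ≈ 2.3939°, so α ≈ 4.7878°.

4.788°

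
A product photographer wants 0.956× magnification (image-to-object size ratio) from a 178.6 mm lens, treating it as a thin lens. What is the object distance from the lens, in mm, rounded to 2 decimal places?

365.42 mm

With m = dᵢ/dₒ and 1/f = 1/dₒ + 1/dᵢ, substituting dᵢ = m·dₒ gives 1/f = (1 + 1/m)/dₒ, hence dₒ = f·(1 + 1/m).
dₒ = 178.6 × (1 + 1/0.956) = 178.6 × 2.04603 ≈ 365.420 mm.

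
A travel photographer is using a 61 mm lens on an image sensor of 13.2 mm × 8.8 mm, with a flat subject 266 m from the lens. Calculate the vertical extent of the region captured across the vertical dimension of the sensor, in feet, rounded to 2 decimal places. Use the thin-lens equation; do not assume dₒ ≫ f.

dₒ: 266 m = 266000 mm.
Similar triangles through the lens centre give W/dₒ = h/dᵢ; with 1/f = 1/dₒ + 1/dᵢ this gives W = h·(dₒ − f)/f.
W = 8.8 mm × (266000 − 61) / 61 = 8.8 × 4359.6557 ≈ 38364.970 mm = 38364.970/304.8 ft = 125.869 ft.

125.87 ft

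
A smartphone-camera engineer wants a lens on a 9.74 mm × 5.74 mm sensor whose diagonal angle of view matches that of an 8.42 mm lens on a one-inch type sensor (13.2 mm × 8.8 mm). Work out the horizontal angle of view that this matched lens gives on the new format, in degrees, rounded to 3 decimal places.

78.127°

Sensor diagonal = √(13.2² + 8.8²) = √251.6800 ≈ 15.8644 mm.
Sensor diagonal = √(9.74² + 5.74²) = √127.8152 ≈ 11.3055 mm.
Equal diagonal AOV ⇒ f₂ = f₁ · 11.3055/15.8644 = 8.42 × 0.71263 ≈ 6.0004 mm.
Horizontal AOV on the new format = 2·arctan(9.74 / (2 × 6.0004)) = 2·arctan(0.81161) ≈ 78.1266°.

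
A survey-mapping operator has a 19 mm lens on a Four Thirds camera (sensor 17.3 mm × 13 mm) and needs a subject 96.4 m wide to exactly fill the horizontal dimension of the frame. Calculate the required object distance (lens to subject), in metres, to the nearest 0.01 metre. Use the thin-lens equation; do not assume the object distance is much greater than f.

105.89 m

W: 96.4 m = 96400 mm.
Magnification m = w/W = dᵢ/dₒ; combined with 1/f = 1/dₒ + 1/dᵢ this gives dₒ = f·(1 + W/w).
dₒ = 19 mm × (1 + 96400/17.3) = 19 × 5573.2543 ≈ 105891.832 mm = 105.892 m.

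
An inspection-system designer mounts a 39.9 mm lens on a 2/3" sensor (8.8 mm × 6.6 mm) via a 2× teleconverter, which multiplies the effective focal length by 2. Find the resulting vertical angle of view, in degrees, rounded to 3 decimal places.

4.736°

Effective focal length f = 39.9 × 2 = 79.8 mm.
α = 2·arctan(6.6 / (2 × 79.8)) = 2·arctan(0.04135) ≈ 4.7361°.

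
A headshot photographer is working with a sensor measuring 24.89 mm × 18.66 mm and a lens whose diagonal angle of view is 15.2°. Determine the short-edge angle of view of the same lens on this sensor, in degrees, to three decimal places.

Sensor diagonal = √(24.89² + 18.66²) = √967.7077 ≈ 31.1080 mm.
From the diagonal AOV: f = 31.1080 / (2·tan(7.6°)) = 31.1080 / 0.26686 ≈ 116.5718 mm.
Short-edge AOV = 2·arctan(18.66 / (2 × 116.5718)) = 2·arctan(0.08004) ≈ 9.1520°.

9.152°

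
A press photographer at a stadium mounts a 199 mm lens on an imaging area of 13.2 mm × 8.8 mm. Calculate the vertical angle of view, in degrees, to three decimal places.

2.533°

Angle of view α = 2·arctan(h/2f) with h = 8.8 mm and f = 199 mm.
h/2f = 0.02211; arctan(0.02211) ≈ 1.2666°, so α ≈ 2.5333°.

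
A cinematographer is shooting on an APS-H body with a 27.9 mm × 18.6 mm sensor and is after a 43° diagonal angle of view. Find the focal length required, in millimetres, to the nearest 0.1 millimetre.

Sensor diagonal = √(27.9² + 18.6²) = √1124.3700 ≈ 33.5316 mm.
From α = 2·arctan(d/2f) we get f = d / (2·tan(α/2)).
With d = 33.5316 mm and α/2 = 21.5°, tan(α/2) ≈ 0.39391, so f ≈ 33.5316 / 0.78782 ≈ 42.5625 mm.

42.6 mm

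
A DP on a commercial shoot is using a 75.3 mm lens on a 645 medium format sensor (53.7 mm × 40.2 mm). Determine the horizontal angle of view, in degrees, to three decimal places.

39.250°

Angle of view α = 2·arctan(w/2f) with w = 53.7 mm and f = 75.3 mm.
w/2f = 0.35657; arctan(0.35657) ≈ 19.6249°, so α ≈ 39.2498°.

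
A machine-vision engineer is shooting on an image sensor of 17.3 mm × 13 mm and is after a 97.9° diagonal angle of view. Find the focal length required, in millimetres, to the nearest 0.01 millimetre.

9.42 mm

Sensor diagonal = √(17.3² + 13²) = √468.2900 ≈ 21.6400 mm.
From α = 2·arctan(d/2f) we get f = d / (2·tan(α/2)).
With d = 21.6400 mm and α/2 = 48.95°, tan(α/2) ≈ 1.14834, so f ≈ 21.6400 / 2.29669 ≈ 9.4223 mm.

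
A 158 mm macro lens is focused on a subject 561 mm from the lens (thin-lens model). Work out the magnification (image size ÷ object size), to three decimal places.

Thin lens: 1/f = 1/dₒ + 1/dᵢ → 1/dᵢ = 1/158 − 1/561 = 0.0045466 mm⁻¹, so dᵢ ≈ 219.9454 mm.
Magnification m = dᵢ/dₒ = 219.9454/561 ≈ 0.39206.

0.392×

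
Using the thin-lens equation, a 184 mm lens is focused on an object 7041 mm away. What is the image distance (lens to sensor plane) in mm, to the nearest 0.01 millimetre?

1/dᵢ = 1/f − 1/dₒ = 1/184 − 1/7041 = 0.0052928 mm⁻¹.
dᵢ = 1/0.0052928 ≈ 188.9374 mm.

188.94 mm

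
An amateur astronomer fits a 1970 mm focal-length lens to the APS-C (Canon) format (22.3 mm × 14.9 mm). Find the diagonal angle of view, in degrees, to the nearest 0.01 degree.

0.78°

Sensor diagonal = √(22.3² + 14.9²) = √719.3000 ≈ 26.8198 mm.
Angle of view α = 2·arctan(d/2f) with d = 26.8198 mm and f = 1970 mm.
d/2f = 0.00681; arctan(0.00681) ≈ 0.3900°, so α ≈ 0.7800°.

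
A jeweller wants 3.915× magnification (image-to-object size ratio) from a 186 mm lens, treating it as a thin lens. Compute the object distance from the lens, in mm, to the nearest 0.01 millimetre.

With m = dᵢ/dₒ and 1/f = 1/dₒ + 1/dᵢ, substituting dᵢ = m·dₒ gives 1/f = (1 + 1/m)/dₒ, hence dₒ = f·(1 + 1/m).
dₒ = 186 × (1 + 1/3.915) = 186 × 1.25543 ≈ 233.510 mm.

233.51 mm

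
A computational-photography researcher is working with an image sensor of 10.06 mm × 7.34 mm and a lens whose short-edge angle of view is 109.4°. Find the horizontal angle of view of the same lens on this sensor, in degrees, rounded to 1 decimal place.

125.4°

From the short-edge AOV: f = 7.34 / (2·tan(54.7°)) = 7.34 / 2.82470 ≈ 2.5985 mm.
Horizontal AOV = 2·arctan(10.06 / (2 × 2.5985)) = 2·arctan(1.93573) ≈ 125.3581°.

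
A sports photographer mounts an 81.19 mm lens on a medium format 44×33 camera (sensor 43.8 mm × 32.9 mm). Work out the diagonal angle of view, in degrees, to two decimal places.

37.28°

Sensor diagonal = √(43.8² + 32.9²) = √3000.8500 ≈ 54.7800 mm.
Angle of view α = 2·arctan(d/2f) with d = 54.7800 mm and f = 81.19 mm.
d/2f = 0.33736; arctan(0.33736) ≈ 18.6422°, so α ≈ 37.2844°.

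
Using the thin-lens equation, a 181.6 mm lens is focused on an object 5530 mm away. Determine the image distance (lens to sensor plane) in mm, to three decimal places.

1/dᵢ = 1/f − 1/dₒ = 1/181.6 − 1/5530 = 0.0053258 mm⁻¹.
dᵢ = 1/0.0053258 ≈ 187.7661 mm.

187.766 mm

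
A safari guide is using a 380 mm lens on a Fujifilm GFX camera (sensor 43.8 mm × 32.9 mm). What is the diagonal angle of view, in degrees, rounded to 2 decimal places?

8.25°

Sensor diagonal = √(43.8² + 32.9²) = √3000.8500 ≈ 54.7800 mm.
Angle of view α = 2·arctan(d/2f) with d = 54.7800 mm and f = 380 mm.
d/2f = 0.07208; arctan(0.07208) ≈ 4.1227°, so α ≈ 8.2454°.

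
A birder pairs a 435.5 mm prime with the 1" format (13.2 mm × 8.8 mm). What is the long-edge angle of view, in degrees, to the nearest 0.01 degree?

1.74°

Angle of view α = 2·arctan(w/2f) with w = 13.2 mm and f = 435.5 mm.
w/2f = 0.01515; arctan(0.01515) ≈ 0.8683°, so α ≈ 1.7365°.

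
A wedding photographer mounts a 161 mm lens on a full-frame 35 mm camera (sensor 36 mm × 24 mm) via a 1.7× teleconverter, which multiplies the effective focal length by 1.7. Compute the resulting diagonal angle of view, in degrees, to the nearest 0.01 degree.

9.04°

Effective focal length f = 161 × 1.7 = 273.7 mm.
Sensor diagonal = √(36² + 24²) = √1872.0000 ≈ 43.2666 mm.
α = 2·arctan(43.267 / (2 × 273.7)) = 2·arctan(0.07904) ≈ 9.0386°.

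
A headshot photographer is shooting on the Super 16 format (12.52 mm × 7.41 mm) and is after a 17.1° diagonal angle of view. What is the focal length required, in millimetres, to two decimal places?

Sensor diagonal = √(12.52² + 7.41²) = √211.6585 ≈ 14.5485 mm.
From α = 2·arctan(d/2f) we get f = d / (2·tan(α/2)).
With d = 14.5485 mm and α/2 = 8.55°, tan(α/2) ≈ 0.15034, so f ≈ 14.5485 / 0.30069 ≈ 48.3842 mm.

48.38 mm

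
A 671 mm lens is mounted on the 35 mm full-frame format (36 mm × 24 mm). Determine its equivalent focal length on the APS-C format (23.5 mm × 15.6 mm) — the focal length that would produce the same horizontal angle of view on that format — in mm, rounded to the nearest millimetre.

Equal angle of view means equal width/f ratio, so f₂ = f₁ · (width₂/width₁) = 671 × 23.5/36.
f₂ = 671 × 0.65278 ≈ 438.014 mm.

438 mm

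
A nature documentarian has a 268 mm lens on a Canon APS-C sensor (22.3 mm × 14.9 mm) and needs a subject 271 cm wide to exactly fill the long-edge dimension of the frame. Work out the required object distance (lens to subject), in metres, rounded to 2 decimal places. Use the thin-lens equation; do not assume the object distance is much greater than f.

32.84 m

W: 271 cm = 2710 mm.
Magnification m = w/W = dᵢ/dₒ; combined with 1/f = 1/dₒ + 1/dᵢ this gives dₒ = f·(1 + W/w).
dₒ = 268 mm × (1 + 2710/22.3) = 268 × 122.5247 ≈ 32836.610 mm = 32.8366 m.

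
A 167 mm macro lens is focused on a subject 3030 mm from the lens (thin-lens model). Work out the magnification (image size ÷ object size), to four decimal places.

0.0583×

Thin lens: 1/f = 1/dₒ + 1/dᵢ → 1/dᵢ = 1/167 − 1/3030 = 0.0056580 mm⁻¹, so dᵢ ≈ 176.7412 mm.
Magnification m = dᵢ/dₒ = 176.7412/3030 ≈ 0.05833.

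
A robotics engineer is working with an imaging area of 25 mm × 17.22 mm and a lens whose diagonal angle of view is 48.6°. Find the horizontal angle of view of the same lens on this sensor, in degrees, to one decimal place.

Sensor diagonal = √(25² + 17.22²) = √921.5284 ≈ 30.3567 mm.
From the diagonal AOV: f = 30.3567 / (2·tan(24.3°)) = 30.3567 / 0.90303 ≈ 33.6163 mm.
Horizontal AOV = 2·arctan(25 / (2 × 33.6163)) = 2·arctan(0.37184) ≈ 40.7946°.

40.8°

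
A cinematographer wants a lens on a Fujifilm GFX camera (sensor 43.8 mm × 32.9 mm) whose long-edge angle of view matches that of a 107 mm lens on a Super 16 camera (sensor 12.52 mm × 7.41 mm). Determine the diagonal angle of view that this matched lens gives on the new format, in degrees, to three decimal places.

Equal long-edge AOV ⇒ f₂ = f₁ · 43.8/12.52 = 107 × 3.49840 ≈ 374.3291 mm.
Sensor diagonal = √(43.8² + 32.9²) = √3000.8500 ≈ 54.7800 mm.
Diagonal AOV on the new format = 2·arctan(54.7800 / (2 × 374.3291)) = 2·arctan(0.07317) ≈ 8.3699°.

8.370°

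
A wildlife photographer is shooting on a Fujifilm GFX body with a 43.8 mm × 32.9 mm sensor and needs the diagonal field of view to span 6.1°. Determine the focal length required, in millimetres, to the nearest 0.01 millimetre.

514.05 mm

Sensor diagonal = √(43.8² + 32.9²) = √3000.8500 ≈ 54.7800 mm.
From α = 2·arctan(d/2f) we get f = d / (2·tan(α/2)).
With d = 54.7800 mm and α/2 = 3.05°, tan(α/2) ≈ 0.05328, so f ≈ 54.7800 / 0.10657 ≈ 514.0489 mm.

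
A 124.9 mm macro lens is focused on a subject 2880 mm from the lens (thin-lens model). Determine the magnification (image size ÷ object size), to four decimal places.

Thin lens: 1/f = 1/dₒ + 1/dᵢ → 1/dᵢ = 1/124.9 − 1/2880 = 0.0076592 mm⁻¹, so dᵢ ≈ 130.5622 mm.
Magnification m = dᵢ/dₒ = 130.5622/2880 ≈ 0.04533.

0.0453×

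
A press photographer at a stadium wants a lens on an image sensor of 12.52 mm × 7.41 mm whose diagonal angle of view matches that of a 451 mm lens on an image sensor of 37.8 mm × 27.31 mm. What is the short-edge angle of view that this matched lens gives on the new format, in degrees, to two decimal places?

3.02°

Sensor diagonal = √(37.8² + 27.31²) = √2174.6761 ≈ 46.6334 mm.
Sensor diagonal = √(12.52² + 7.41²) = √211.6585 ≈ 14.5485 mm.
Equal diagonal AOV ⇒ f₂ = f₁ · 14.5485/46.6334 = 451 × 0.31198 ≈ 140.7010 mm.
Short-edge AOV on the new format = 2·arctan(7.41 / (2 × 140.7010)) = 2·arctan(0.02633) ≈ 3.0168°.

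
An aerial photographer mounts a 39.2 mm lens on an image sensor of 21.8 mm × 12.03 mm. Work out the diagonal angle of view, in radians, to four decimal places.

Sensor diagonal = √(21.8² + 12.03²) = √619.9609 ≈ 24.8990 mm.
Angle of view α = 2·arctan(d/2f) with d = 24.8990 mm and f = 39.2 mm.
d/2f = 0.31759; arctan(0.31759) ≈ 0.3075 rad, so α ≈ 0.6150 rad.

0.6150 rad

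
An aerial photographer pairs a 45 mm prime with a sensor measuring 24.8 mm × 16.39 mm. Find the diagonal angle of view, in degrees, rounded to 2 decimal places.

Sensor diagonal = √(24.8² + 16.39²) = √883.6721 ≈ 29.7266 mm.
Angle of view α = 2·arctan(d/2f) with d = 29.7266 mm and f = 45 mm.
d/2f = 0.33030; arctan(0.33030) ≈ 18.2782°, so α ≈ 36.5563°.

36.56°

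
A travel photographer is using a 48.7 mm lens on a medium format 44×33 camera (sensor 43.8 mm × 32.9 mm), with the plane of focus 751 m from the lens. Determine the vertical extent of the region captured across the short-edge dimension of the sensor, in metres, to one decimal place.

507.3 m

dₒ: 751 m = 751000 mm.
Similar triangles through the lens centre give W/dₒ = h/dᵢ; with 1/f = 1/dₒ + 1/dᵢ this gives W = h·(dₒ − f)/f.
W = 32.9 mm × (751000 − 48.7) / 48.7 = 32.9 × 15419.9446 ≈ 507316.176 mm = 507.316 m.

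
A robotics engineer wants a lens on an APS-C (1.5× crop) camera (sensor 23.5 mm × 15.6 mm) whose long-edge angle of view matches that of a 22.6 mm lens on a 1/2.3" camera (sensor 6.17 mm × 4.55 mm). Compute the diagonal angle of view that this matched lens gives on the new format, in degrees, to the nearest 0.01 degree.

18.61°

Equal long-edge AOV ⇒ f₂ = f₁ · 23.5/6.17 = 22.6 × 3.80875 ≈ 86.0778 mm.
Sensor diagonal = √(23.5² + 15.6²) = √795.6100 ≈ 28.2066 mm.
Diagonal AOV on the new format = 2·arctan(28.2066 / (2 × 86.0778)) = 2·arctan(0.16384) ≈ 18.6097°.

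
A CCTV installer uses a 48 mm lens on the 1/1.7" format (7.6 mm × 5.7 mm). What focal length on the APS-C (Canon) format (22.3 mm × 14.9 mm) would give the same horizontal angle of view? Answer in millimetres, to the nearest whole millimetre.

Equal angle of view means equal width/f ratio, so f₂ = f₁ · (width₂/width₁) = 48 × 22.3/7.6.
f₂ = 48 × 2.93421 ≈ 140.842 mm.

141 mm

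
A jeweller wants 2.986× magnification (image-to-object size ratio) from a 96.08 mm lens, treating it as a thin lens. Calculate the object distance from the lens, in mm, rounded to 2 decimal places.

128.26 mm

With m = dᵢ/dₒ and 1/f = 1/dₒ + 1/dᵢ, substituting dᵢ = m·dₒ gives 1/f = (1 + 1/m)/dₒ, hence dₒ = f·(1 + 1/m).
dₒ = 96.08 × (1 + 1/2.986) = 96.08 × 1.33490 ≈ 128.257 mm.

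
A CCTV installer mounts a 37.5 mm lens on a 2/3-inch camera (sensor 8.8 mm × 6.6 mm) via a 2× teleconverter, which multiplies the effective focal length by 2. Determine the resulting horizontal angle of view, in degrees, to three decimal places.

6.715°

Effective focal length f = 37.5 × 2 = 75 mm.
α = 2·arctan(8.8 / (2 × 75)) = 2·arctan(0.05867) ≈ 6.7150°.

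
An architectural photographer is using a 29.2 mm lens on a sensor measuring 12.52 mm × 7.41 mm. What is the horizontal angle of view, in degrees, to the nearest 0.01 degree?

Angle of view α = 2·arctan(w/2f) with w = 12.52 mm and f = 29.2 mm.
w/2f = 0.21438; arctan(0.21438) ≈ 12.1001°, so α ≈ 24.2002°.

24.20°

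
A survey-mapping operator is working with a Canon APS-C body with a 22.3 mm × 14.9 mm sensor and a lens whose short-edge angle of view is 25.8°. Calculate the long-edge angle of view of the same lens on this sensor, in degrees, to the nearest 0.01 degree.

37.84°

From the short-edge AOV: f = 14.9 / (2·tan(12.9°)) = 14.9 / 0.45806 ≈ 32.5284 mm.
Long-edge AOV = 2·arctan(22.3 / (2 × 32.5284)) = 2·arctan(0.34278) ≈ 37.8411°.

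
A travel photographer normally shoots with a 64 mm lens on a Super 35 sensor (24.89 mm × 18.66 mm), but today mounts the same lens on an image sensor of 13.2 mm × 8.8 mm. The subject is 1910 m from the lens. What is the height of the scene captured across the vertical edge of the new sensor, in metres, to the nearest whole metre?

263 m

The focal length stays 64 mm; the relevant sensor dimension is now h = 8.8 mm. Object distance dₒ = 1910 m = 1.91e+06 mm.
Thin-lens field height W = h·(dₒ − f)/f = 8.8 × (1.91e+06 − 64)/64 ≈ 262616.200 mm = 262.616 m.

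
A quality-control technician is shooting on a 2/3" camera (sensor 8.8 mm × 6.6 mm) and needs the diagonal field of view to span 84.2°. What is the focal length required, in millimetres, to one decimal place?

6.1 mm

Sensor diagonal = √(8.8² + 6.6²) = √121.0000 ≈ 11.0000 mm.
From α = 2·arctan(d/2f) we get f = d / (2·tan(α/2)).
With d = 11.0000 mm and α/2 = 42.1°, tan(α/2) ≈ 0.90357, so f ≈ 11.0000 / 1.80714 ≈ 6.0870 mm.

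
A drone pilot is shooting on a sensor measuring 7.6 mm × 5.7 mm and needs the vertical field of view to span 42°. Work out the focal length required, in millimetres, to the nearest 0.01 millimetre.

From α = 2·arctan(h/2f) we get f = h / (2·tan(α/2)).
With h = 5.7 mm and α/2 = 21°, tan(α/2) ≈ 0.38386, so f ≈ 5.7 / 0.76773 ≈ 7.4245 mm.

7.42 mm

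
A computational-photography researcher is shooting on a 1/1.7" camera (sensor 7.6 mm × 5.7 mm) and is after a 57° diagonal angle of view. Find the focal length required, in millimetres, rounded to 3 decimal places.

8.748 mm

Sensor diagonal = √(7.6² + 5.7²) = √90.2500 ≈ 9.5000 mm.
From α = 2·arctan(d/2f) we get f = d / (2·tan(α/2)).
With d = 9.5000 mm and α/2 = 28.5°, tan(α/2) ≈ 0.54296, so f ≈ 9.5000 / 1.08591 ≈ 8.7484 mm.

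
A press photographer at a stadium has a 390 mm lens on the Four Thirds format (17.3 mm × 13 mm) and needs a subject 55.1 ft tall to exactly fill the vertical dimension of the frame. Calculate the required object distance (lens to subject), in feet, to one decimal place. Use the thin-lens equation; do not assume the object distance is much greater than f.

1654.3 ft

W: 55.1 ft × 304.8 mm/ft = 16794.48 mm.
Magnification m = h/W = dᵢ/dₒ; combined with 1/f = 1/dₒ + 1/dᵢ this gives dₒ = f·(1 + W/h).
dₒ = 390 mm × (1 + 16794.5/13) = 390 × 1292.8830 ≈ 504224.384 mm = 504224.384/304.8 ft = 1654.28 ft.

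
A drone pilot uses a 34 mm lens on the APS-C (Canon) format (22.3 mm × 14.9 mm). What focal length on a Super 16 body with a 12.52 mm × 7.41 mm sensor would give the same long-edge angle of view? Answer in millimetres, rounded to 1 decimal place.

Equal angle of view means equal width/f ratio, so f₂ = f₁ · (width₂/width₁) = 34 × 12.52/22.3.
f₂ = 34 × 0.56143 ≈ 19.089 mm.

19.1 mm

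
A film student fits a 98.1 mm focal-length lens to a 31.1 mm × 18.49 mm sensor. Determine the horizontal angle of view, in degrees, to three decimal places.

18.014°

Angle of view α = 2·arctan(w/2f) with w = 31.1 mm and f = 98.1 mm.
w/2f = 0.15851; arctan(0.15851) ≈ 9.0071°, so α ≈ 18.0142°.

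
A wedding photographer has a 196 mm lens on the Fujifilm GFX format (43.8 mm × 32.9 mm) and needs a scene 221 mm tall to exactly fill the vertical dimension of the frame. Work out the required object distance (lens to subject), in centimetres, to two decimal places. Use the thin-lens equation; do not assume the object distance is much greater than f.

151.26 cm

Magnification m = h/W = dᵢ/dₒ; combined with 1/f = 1/dₒ + 1/dᵢ this gives dₒ = f·(1 + W/h).
dₒ = 196 mm × (1 + 221/32.9) = 196 × 7.7173 ≈ 1512.596 mm = 151.26 cm.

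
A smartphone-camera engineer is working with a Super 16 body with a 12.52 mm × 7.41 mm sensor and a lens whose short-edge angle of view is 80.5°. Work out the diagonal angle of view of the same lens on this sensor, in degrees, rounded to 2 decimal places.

117.93°

From the short-edge AOV: f = 7.41 / (2·tan(40.25°)) = 7.41 / 1.69312 ≈ 4.3765 mm.
Sensor diagonal = √(12.52² + 7.41²) = √211.6585 ≈ 14.5485 mm.
Diagonal AOV = 2·arctan(14.5485 / (2 × 4.3765)) = 2·arctan(1.66211) ≈ 117.9339°.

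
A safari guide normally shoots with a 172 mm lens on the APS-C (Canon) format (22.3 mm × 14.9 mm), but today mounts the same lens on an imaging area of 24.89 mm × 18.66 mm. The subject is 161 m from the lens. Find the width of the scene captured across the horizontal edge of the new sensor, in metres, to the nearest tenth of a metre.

The focal length stays 172 mm; the relevant sensor dimension is now w = 24.89 mm. Object distance dₒ = 161 m = 161000 mm.
Thin-lens field width W = w·(dₒ − f)/f = 24.89 × (161000 − 172)/172 ≈ 23273.308 mm = 23.2733 m.

23.3 m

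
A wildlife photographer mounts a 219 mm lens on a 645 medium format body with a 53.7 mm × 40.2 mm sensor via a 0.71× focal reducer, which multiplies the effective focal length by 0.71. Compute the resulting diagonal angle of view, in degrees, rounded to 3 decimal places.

24.345°

Effective focal length f = 219 × 0.71 = 155.49 mm.
Sensor diagonal = √(53.7² + 40.2²) = √4499.7300 ≈ 67.0800 mm.
α = 2·arctan(67.080 / (2 × 155.49)) = 2·arctan(0.21571) ≈ 24.3450°.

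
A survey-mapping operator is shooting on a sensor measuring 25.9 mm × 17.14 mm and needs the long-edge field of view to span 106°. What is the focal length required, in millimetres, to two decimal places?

From α = 2·arctan(w/2f) we get f = w / (2·tan(α/2)).
With w = 25.9 mm and α/2 = 53°, tan(α/2) ≈ 1.32704, so f ≈ 25.9 / 2.65409 ≈ 9.7585 mm.

9.76 mm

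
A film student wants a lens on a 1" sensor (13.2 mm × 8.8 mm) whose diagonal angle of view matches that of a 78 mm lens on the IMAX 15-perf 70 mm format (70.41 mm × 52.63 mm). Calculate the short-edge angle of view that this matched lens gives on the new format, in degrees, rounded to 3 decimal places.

Sensor diagonal = √(70.41² + 52.63²) = √7727.4850 ≈ 87.9061 mm.
Sensor diagonal = √(13.2² + 8.8²) = √251.6800 ≈ 15.8644 mm.
Equal diagonal AOV ⇒ f₂ = f₁ · 15.8644/87.9061 = 78 × 0.18047 ≈ 14.0767 mm.
Short-edge AOV on the new format = 2·arctan(8.8 / (2 × 14.0767)) = 2·arctan(0.31257) ≈ 34.7158°.

34.716°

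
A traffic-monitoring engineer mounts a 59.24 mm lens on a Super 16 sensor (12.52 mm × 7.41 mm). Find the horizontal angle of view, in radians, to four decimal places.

0.2106 rad

Angle of view α = 2·arctan(w/2f) with w = 12.52 mm and f = 59.24 mm.
w/2f = 0.10567; arctan(0.10567) ≈ 0.1053 rad, so α ≈ 0.2106 rad.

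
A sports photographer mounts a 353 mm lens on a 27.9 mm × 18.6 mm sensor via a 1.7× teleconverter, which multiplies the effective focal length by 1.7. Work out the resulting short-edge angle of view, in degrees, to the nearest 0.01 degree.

Effective focal length f = 353 × 1.7 = 600.1 mm.
α = 2·arctan(18.6 / (2 × 600.1)) = 2·arctan(0.01550) ≈ 1.7757°.

1.78°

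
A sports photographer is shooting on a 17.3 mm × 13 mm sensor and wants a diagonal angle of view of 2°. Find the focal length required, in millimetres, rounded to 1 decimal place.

619.9 mm

Sensor diagonal = √(17.3² + 13²) = √468.2900 ≈ 21.6400 mm.
From α = 2·arctan(d/2f) we get f = d / (2·tan(α/2)).
With d = 21.6400 mm and α/2 = 1°, tan(α/2) ≈ 0.01746, so f ≈ 21.6400 / 0.03491 ≈ 619.8776 mm.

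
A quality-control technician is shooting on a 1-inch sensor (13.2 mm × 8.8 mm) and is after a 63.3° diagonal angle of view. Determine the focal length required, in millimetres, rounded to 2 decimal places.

12.87 mm

Sensor diagonal = √(13.2² + 8.8²) = √251.6800 ≈ 15.8644 mm.
From α = 2·arctan(d/2f) we get f = d / (2·tan(α/2)).
With d = 15.8644 mm and α/2 = 31.65°, tan(α/2) ≈ 0.61641, so f ≈ 15.8644 / 1.23282 ≈ 12.8685 mm.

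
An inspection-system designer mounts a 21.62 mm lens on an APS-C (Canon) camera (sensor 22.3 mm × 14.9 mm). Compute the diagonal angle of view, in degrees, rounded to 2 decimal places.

63.62°

Sensor diagonal = √(22.3² + 14.9²) = √719.3000 ≈ 26.8198 mm.
Angle of view α = 2·arctan(d/2f) with d = 26.8198 mm and f = 21.62 mm.
d/2f = 0.62025; arctan(0.62025) ≈ 31.8094°, so α ≈ 63.6188°.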